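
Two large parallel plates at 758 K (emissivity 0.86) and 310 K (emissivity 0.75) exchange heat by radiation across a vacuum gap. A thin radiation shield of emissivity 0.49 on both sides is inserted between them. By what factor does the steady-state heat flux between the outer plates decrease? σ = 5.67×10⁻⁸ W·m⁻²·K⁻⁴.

Without shield: q₀ = σΔ(T⁴)/(1/ε₁+1/ε₂−1) with denominator 1.496.
With shield the two gaps are in series; the resistances add: (1/ε₁+1/ε_s−1)+(1/ε_s+1/ε₂−1) = 2.204+2.374 = 4.578.
Heat-flux ratio q₀/q = 4.578/1.496.

factor ≈ 3.06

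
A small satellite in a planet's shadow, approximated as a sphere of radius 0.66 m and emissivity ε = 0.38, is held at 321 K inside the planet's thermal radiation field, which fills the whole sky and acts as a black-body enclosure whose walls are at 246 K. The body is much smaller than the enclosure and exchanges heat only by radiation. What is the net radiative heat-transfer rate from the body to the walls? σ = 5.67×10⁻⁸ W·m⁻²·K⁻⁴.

For a small grey body in a large enclosure: P_net = εσA(T_body⁴ − T_wall⁴).
A = 4πr² = 5.474 m²; T_body⁴ − T_wall⁴ = 1.062×10¹⁰ − 3.662×10⁹ = 6.955×10⁹ K⁴.
|P_net| = 0.38·5.67×10⁻⁸·5.474·6.955×10⁹.

P_net ≈ 820 W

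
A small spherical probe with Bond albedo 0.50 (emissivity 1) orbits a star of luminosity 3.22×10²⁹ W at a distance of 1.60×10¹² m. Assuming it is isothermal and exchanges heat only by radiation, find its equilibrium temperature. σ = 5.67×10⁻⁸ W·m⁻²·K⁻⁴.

First find the stellar flux at distance d: S = L/(4πd²) = 3.22×10²⁹/(4π·(1.60×10¹²)²) = 10010 W/m².
For an isothermal sphere, absorbed (1−a)S·πr² = emitted σ·4πr²·T⁴, so T⁴ = (1−a)S/(4σ).
T⁴ = 0.500·10010/(4·5.67×10⁻⁸) = 2.207×10¹⁰ K⁴.

T ≈ 385 K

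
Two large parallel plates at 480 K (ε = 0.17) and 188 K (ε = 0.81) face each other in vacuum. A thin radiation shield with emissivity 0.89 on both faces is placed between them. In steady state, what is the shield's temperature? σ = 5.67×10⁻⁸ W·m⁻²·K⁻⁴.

In steady state the net flux on the hot side equals that on the cold side.
σ(T₁⁴−T_s⁴)/D₁ = σ(T_s⁴−T₂⁴)/D₂, with D₁ = 1/ε₁+1/ε_s−1 = 6.006, D₂ = 1/ε_s+1/ε₂−1 = 1.358.
Solve for T_s⁴: T_s⁴ = (D₂·T₁⁴ + D₁·T₂⁴)/(D₁+D₂) = 1.081×10¹⁰ K⁴.

T_s ≈ 322 K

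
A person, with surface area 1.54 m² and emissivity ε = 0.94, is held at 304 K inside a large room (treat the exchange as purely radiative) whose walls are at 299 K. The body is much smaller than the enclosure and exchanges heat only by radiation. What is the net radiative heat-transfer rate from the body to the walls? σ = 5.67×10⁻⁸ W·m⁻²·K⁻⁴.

For a small grey body in a large enclosure: P_net = εσA(T_body⁴ − T_wall⁴).
A = 1.54 m²; T_body⁴ − T_wall⁴ = 8.541×10⁹ − 7.993×10⁹ = 5.482×10⁸ K⁴.
|P_net| = 0.94·5.67×10⁻⁸·1.540·5.482×10⁸.

P_net ≈ 45.0 W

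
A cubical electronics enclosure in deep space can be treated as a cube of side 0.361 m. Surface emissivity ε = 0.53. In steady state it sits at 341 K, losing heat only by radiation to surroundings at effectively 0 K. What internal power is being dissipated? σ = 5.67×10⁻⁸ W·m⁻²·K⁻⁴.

Steady state: P = εσA T⁴.
A = 6L² = 0.7819 m²; T⁴ = (341)⁴ = 1.352×10¹⁰ K⁴.
P = 0.53 × 5.67×10⁻⁸ × 0.7819 × 1.352×10¹⁰.

P ≈ 318 W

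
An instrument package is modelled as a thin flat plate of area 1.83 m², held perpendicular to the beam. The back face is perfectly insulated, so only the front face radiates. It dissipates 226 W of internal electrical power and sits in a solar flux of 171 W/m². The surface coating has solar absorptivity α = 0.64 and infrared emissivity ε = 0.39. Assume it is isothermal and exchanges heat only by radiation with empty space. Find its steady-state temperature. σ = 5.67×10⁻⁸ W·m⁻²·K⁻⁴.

At steady state, absorbed solar power + internal power = radiated power.
Absorbed: α·S·A_cross = 0.64·171·1.830 = 200.3 W (cross-section A).
Total input = 200.3 + 226 = 426.3 W.
Radiated: εσ·A_surf·T⁴ with A_surf = A = 1.830 m².
T⁴ = 426.3/(0.39·5.67×10⁻⁸·1.830) = 1.053×10¹⁰ K⁴.

T ≈ 320 K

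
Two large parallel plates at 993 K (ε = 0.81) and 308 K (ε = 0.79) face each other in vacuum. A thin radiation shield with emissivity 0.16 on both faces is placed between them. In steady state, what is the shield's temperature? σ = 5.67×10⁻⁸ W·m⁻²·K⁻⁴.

T_s ≈ 837 K

In steady state the net flux on the hot side equals that on the cold side.
σ(T₁⁴−T_s⁴)/D₁ = σ(T_s⁴−T₂⁴)/D₂, with D₁ = 1/ε₁+1/ε_s−1 = 6.485, D₂ = 1/ε_s+1/ε₂−1 = 6.516.
Solve for T_s⁴: T_s⁴ = (D₂·T₁⁴ + D₁·T₂⁴)/(D₁+D₂) = 4.918×10¹¹ K⁴.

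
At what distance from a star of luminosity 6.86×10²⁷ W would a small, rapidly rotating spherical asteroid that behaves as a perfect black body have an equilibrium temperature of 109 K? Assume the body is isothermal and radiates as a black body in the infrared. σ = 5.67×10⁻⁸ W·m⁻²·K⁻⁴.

d ≈ 4.13×10¹² m

For an isothermal black-emitting sphere, (1−a)S·πr² = σ·4πr²·T⁴ ⇒ S = 4σT⁴/(1−a).
S = 4·5.67×10⁻⁸·(109)⁴/1.00 = 32.01 W/m².
Flux falls as S = L/(4πd²), so d = √(L/(4πS)) = √(6.86×10²⁷/(4π·32.01)).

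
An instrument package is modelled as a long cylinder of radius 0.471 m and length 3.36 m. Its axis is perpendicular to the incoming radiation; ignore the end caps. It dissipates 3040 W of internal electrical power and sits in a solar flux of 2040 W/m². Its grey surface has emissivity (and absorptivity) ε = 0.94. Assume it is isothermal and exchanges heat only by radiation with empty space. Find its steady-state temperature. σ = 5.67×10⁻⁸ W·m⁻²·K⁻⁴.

T ≈ 362 K

At steady state, absorbed solar power + internal power = radiated power.
Absorbed: α·S·A_cross = 0.94·2040·3.165 = 6069 W (cross-section 2rL).
Total input = 6069 + 3040 = 9109 W.
Radiated: εσ·A_surf·T⁴ with A_surf = 2πrL = 9.944 m².
T⁴ = 9109/(0.94·5.67×10⁻⁸·9.944) = 1.719×10¹⁰ K⁴.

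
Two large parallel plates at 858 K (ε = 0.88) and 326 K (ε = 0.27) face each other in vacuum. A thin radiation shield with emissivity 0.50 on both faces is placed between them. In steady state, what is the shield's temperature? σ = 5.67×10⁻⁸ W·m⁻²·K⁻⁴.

In steady state the net flux on the hot side equals that on the cold side.
σ(T₁⁴−T_s⁴)/D₁ = σ(T_s⁴−T₂⁴)/D₂, with D₁ = 1/ε₁+1/ε_s−1 = 2.136, D₂ = 1/ε_s+1/ε₂−1 = 4.704.
Solve for T_s⁴: T_s⁴ = (D₂·T₁⁴ + D₁·T₂⁴)/(D₁+D₂) = 3.762×10¹¹ K⁴.

T_s ≈ 783 K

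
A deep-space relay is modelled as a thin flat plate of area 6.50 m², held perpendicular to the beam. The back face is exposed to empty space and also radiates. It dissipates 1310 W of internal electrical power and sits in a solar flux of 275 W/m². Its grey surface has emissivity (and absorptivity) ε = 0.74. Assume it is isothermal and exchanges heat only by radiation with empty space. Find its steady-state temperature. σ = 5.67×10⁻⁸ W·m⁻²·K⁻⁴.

At steady state, absorbed solar power + internal power = radiated power.
Absorbed: α·S·A_cross = 0.74·275·6.500 = 1323 W (cross-section A).
Total input = 1323 + 1310 = 2633 W.
Radiated: εσ·A_surf·T⁴ with A_surf = 2A = 13.00 m².
T⁴ = 2633/(0.74·5.67×10⁻⁸·13.00) = 4.827×10⁹ K⁴.

T ≈ 264 K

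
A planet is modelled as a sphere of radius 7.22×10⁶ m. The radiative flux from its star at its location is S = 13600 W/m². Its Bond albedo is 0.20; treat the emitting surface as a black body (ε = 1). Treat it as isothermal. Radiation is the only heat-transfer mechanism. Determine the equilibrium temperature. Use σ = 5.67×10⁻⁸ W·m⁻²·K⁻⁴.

T ≈ 468 K

At equilibrium, absorbed power = emitted power.
Absorbing cross-section = πr² = 1.638×10¹⁴ m²; emitting surface = 4πr² = 6.551×10¹⁴ m² (ratio 4).
(1−a)S·A_cross = εσ·A_surf·T⁴  ⇒  T⁴ = (1−a)S/(4σ).
T⁴ = 0.800·13600/(4·5.67×10⁻⁸) = 4.797×10¹⁰ K⁴.
T = (4.797×10¹⁰)^(1/4).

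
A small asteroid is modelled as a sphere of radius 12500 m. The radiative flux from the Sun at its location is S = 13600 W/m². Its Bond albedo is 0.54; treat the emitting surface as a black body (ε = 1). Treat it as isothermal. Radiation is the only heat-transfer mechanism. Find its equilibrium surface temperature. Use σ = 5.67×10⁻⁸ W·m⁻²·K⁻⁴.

At equilibrium, absorbed power = emitted power.
Absorbing cross-section = πr² = 4.909×10⁸ m²; emitting surface = 4πr² = 1.963×10⁹ m² (ratio 4).
(1−a)S·A_cross = εσ·A_surf·T⁴  ⇒  T⁴ = (1−a)S/(4σ).
T⁴ = 0.460·13600/(4·5.67×10⁻⁸) = 2.758×10¹⁰ K⁴.
T = (2.758×10¹⁰)^(1/4).

T ≈ 408 K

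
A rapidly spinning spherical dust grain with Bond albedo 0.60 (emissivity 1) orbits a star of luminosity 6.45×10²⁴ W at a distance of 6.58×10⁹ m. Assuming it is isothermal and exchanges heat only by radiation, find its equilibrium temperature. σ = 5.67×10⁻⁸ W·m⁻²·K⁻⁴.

First find the stellar flux at distance d: S = L/(4πd²) = 6.45×10²⁴/(4π·(6.58×10⁹)²) = 11850 W/m².
For an isothermal sphere, absorbed (1−a)S·πr² = emitted σ·4πr²·T⁴, so T⁴ = (1−a)S/(4σ).
T⁴ = 0.400·11850/(4·5.67×10⁻⁸) = 2.091×10¹⁰ K⁴.

T ≈ 380 K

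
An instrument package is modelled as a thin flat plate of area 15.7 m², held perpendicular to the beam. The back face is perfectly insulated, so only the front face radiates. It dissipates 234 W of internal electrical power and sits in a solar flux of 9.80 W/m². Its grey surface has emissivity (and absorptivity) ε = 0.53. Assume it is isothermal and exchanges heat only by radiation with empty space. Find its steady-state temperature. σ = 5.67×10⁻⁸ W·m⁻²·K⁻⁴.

T ≈ 161 K

At steady state, absorbed solar power + internal power = radiated power.
Absorbed: α·S·A_cross = 0.53·9.80·15.70 = 81.55 W (cross-section A).
Total input = 81.55 + 234 = 315.5 W.
Radiated: εσ·A_surf·T⁴ with A_surf = A = 15.70 m².
T⁴ = 315.5/(0.53·5.67×10⁻⁸·15.70) = 6.688×10⁸ K⁴.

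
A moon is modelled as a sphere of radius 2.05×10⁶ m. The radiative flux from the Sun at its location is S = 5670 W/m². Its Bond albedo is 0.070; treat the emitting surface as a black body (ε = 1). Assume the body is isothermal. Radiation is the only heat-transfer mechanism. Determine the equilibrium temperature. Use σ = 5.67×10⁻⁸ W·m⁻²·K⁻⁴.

At equilibrium, absorbed power = emitted power.
Absorbing cross-section = πr² = 1.320×10¹³ m²; emitting surface = 4πr² = 5.281×10¹³ m² (ratio 4).
(1−a)S·A_cross = εσ·A_surf·T⁴  ⇒  T⁴ = (1−a)S/(4σ).
T⁴ = 0.930·5670/(4·5.67×10⁻⁸) = 2.325×10¹⁰ K⁴.
T = (2.325×10¹⁰)^(1/4).

T ≈ 390 K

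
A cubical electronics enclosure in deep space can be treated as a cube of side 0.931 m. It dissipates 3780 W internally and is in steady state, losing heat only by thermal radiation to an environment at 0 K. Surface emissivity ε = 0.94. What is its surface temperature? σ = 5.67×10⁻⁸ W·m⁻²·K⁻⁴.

Steady state: internal power = radiated power, P = εσA T⁴.
Radiating area A = 6L² = 5.201 m².
T⁴ = P/(εσA) = 3780/(0.94·5.67×10⁻⁸·5.201) = 1.364×10¹⁰ K⁴.
T = (1.364×10¹⁰)^(1/4).

T ≈ 342 K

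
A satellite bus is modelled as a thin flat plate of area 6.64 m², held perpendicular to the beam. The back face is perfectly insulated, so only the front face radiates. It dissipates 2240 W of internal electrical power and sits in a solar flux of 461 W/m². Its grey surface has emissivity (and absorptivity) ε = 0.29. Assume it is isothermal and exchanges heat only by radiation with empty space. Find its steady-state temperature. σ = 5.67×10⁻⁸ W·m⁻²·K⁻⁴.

T ≈ 411 K

At steady state, absorbed solar power + internal power = radiated power.
Absorbed: α·S·A_cross = 0.29·461·6.640 = 887.7 W (cross-section A).
Total input = 887.7 + 2240 = 3128 W.
Radiated: εσ·A_surf·T⁴ with A_surf = A = 6.640 m².
T⁴ = 3128/(0.29·5.67×10⁻⁸·6.640) = 2.865×10¹⁰ K⁴.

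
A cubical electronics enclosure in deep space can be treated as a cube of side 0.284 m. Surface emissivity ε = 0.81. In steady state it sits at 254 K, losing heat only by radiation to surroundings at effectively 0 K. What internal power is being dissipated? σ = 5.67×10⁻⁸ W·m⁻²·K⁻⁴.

P ≈ 92.5 W

Steady state: P = εσA T⁴.
A = 6L² = 0.4839 m²; T⁴ = (254)⁴ = 4.162×10⁹ K⁴.
P = 0.81 × 5.67×10⁻⁸ × 0.4839 × 4.162×10⁹.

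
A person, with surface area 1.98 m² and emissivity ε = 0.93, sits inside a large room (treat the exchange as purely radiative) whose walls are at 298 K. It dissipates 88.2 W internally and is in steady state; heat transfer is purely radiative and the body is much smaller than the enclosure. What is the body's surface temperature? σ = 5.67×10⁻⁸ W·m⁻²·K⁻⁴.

For a small grey body in a large enclosure, net radiated power = εσA(T⁴ − T_w⁴).
Steady state: P = εσA(T⁴ − T_w⁴) with A = 1.98 m².
T⁴ = P/(εσA) + T_w⁴ = 88.2/(0.93·5.67×10⁻⁸·1.980) + (298)⁴
    = 8.448×10⁸ + 7.886×10⁹ = 8.731×10⁹ K⁴.

T ≈ 306 K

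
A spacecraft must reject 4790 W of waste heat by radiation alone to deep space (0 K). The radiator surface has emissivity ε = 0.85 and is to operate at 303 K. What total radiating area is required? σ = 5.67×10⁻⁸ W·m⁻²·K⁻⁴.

P = εσA T⁴ ⇒ A = P/(εσT⁴).
T⁴ = 8.429×10⁹ K⁴.
A = 4790/(0.85 × 5.67×10⁻⁸ × 8.429×10⁹).

A ≈ 11.8 m²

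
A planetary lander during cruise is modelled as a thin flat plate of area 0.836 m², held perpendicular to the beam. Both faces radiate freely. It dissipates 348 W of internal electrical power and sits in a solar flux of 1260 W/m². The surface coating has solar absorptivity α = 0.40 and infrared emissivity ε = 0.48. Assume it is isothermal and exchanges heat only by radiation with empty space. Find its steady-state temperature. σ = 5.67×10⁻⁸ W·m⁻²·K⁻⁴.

T ≈ 361 K

At steady state, absorbed solar power + internal power = radiated power.
Absorbed: α·S·A_cross = 0.40·1260·0.8360 = 421.3 W (cross-section A).
Total input = 421.3 + 348 = 769.3 W.
Radiated: εσ·A_surf·T⁴ with A_surf = 2A = 1.672 m².
T⁴ = 769.3/(0.48·5.67×10⁻⁸·1.672) = 1.691×10¹⁰ K⁴.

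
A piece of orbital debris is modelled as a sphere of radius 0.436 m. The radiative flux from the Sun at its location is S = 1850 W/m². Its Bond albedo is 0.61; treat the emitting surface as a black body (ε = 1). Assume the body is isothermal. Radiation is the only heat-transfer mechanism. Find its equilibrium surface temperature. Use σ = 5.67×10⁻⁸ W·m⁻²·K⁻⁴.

T ≈ 237 K

At equilibrium, absorbed power = emitted power.
Absorbing cross-section = πr² = 0.5972 m²; emitting surface = 4πr² = 2.389 m² (ratio 4).
(1−a)S·A_cross = εσ·A_surf·T⁴  ⇒  T⁴ = (1−a)S/(4σ).
T⁴ = 0.390·1850/(4·5.67×10⁻⁸) = 3.181×10⁹ K⁴.
T = (3.181×10⁹)^(1/4).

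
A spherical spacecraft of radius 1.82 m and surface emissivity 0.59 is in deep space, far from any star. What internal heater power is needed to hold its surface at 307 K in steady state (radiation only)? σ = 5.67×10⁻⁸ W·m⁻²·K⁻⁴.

P = εσ·4πr²·T⁴.
4πr² = 41.62 m²; T⁴ = 8.883×10⁹ K⁴.
P = 0.59·5.67×10⁻⁸·41.62·8.883×10⁹.

P ≈ 12400 W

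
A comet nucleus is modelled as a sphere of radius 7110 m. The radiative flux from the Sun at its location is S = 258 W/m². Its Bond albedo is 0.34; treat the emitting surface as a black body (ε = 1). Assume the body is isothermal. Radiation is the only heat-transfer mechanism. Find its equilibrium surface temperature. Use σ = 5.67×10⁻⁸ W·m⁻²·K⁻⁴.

At equilibrium, absorbed power = emitted power.
Absorbing cross-section = πr² = 1.588×10⁸ m²; emitting surface = 4πr² = 6.353×10⁸ m² (ratio 4).
(1−a)S·A_cross = εσ·A_surf·T⁴  ⇒  T⁴ = (1−a)S/(4σ).
T⁴ = 0.660·258/(4·5.67×10⁻⁸) = 7.508×10⁸ K⁴.
T = (7.508×10⁸)^(1/4).

T ≈ 166 K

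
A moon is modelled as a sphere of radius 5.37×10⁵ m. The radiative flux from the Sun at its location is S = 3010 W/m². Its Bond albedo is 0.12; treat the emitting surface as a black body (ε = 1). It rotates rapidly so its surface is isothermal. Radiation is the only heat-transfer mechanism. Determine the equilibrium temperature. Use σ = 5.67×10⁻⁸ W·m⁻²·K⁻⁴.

At equilibrium, absorbed power = emitted power.
Absorbing cross-section = πr² = 9.059×10¹¹ m²; emitting surface = 4πr² = 3.624×10¹² m² (ratio 4).
(1−a)S·A_cross = εσ·A_surf·T⁴  ⇒  T⁴ = (1−a)S/(4σ).
T⁴ = 0.880·3010/(4·5.67×10⁻⁸) = 1.168×10¹⁰ K⁴.
T = (1.168×10¹⁰)^(1/4).

T ≈ 329 K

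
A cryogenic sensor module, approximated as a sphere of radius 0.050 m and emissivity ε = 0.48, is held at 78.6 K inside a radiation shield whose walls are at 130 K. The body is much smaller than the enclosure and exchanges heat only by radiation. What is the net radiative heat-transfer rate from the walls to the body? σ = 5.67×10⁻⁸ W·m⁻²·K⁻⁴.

For a small grey body in a large enclosure: P_net = εσA(T_body⁴ − T_wall⁴).
A = 4πr² = 0.03142 m²; T_body⁴ − T_wall⁴ = 3.817×10⁷ − 2.856×10⁸ = -2.474×10⁸ K⁴.
|P_net| = 0.48·5.67×10⁻⁸·0.03142·2.474×10⁸.

P_net ≈ 0.212 W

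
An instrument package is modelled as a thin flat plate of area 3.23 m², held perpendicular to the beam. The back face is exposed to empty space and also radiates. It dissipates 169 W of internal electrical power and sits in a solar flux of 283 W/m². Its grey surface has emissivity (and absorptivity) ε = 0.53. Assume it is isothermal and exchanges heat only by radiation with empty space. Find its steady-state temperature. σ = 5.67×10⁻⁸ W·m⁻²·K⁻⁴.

T ≈ 241 K

At steady state, absorbed solar power + internal power = radiated power.
Absorbed: α·S·A_cross = 0.53·283·3.230 = 484.5 W (cross-section A).
Total input = 484.5 + 169 = 653.5 W.
Radiated: εσ·A_surf·T⁴ with A_surf = 2A = 6.460 m².
T⁴ = 653.5/(0.53·5.67×10⁻⁸·6.460) = 3.366×10⁹ K⁴.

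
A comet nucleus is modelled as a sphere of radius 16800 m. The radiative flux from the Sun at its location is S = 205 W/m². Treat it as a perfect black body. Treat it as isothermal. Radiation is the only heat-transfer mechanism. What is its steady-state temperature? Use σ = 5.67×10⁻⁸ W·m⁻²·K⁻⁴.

At equilibrium, absorbed power = emitted power.
Absorbing cross-section = πr² = 8.867×10⁸ m²; emitting surface = 4πr² = 3.547×10⁹ m² (ratio 4).
S·A_cross = εσ·A_surf·T⁴  ⇒  T⁴ = S/(4σ).
T⁴ = 1.00·205/(4·5.67×10⁻⁸) = 9.039×10⁸ K⁴.
T = (9.039×10⁸)^(1/4).

T ≈ 173 K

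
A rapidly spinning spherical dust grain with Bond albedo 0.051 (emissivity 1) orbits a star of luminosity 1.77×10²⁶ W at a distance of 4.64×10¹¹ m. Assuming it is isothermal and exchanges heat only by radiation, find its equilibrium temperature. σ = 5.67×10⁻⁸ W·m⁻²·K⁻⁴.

T ≈ 129 K

First find the stellar flux at distance d: S = L/(4πd²) = 1.77×10²⁶/(4π·(4.64×10¹¹)²) = 65.42 W/m².
For an isothermal sphere, absorbed (1−a)S·πr² = emitted σ·4πr²·T⁴, so T⁴ = (1−a)S/(4σ).
T⁴ = 0.949·65.42/(4·5.67×10⁻⁸) = 2.737×10⁸ K⁴.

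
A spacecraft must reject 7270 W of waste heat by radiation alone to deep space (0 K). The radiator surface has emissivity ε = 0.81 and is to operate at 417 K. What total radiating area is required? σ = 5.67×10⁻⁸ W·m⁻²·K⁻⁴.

A ≈ 5.24 m²

P = εσA T⁴ ⇒ A = P/(εσT⁴).
T⁴ = 3.024×10¹⁰ K⁴.
A = 7270/(0.81 × 5.67×10⁻⁸ × 3.024×10¹⁰).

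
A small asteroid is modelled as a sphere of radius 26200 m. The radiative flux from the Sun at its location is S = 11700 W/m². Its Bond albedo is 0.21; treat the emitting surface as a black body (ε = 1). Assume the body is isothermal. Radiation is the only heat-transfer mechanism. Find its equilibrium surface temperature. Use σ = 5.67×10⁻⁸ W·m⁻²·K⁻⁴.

At equilibrium, absorbed power = emitted power.
Absorbing cross-section = πr² = 2.157×10⁹ m²; emitting surface = 4πr² = 8.626×10⁹ m² (ratio 4).
(1−a)S·A_cross = εσ·A_surf·T⁴  ⇒  T⁴ = (1−a)S/(4σ).
T⁴ = 0.790·11700/(4·5.67×10⁻⁸) = 4.075×10¹⁰ K⁴.
T = (4.075×10¹⁰)^(1/4).

T ≈ 449 K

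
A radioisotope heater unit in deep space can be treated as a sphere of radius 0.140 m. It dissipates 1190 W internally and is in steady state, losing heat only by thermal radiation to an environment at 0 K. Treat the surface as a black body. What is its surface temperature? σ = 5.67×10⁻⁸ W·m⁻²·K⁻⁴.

Steady state: internal power = radiated power, P = εσA T⁴.
Radiating area A = 4πr² = 0.2463 m².
T⁴ = P/(εσA) = 1190/(1.0·5.67×10⁻⁸·0.2463) = 8.521×10¹⁰ K⁴.
T = (8.521×10¹⁰)^(1/4).

T ≈ 540 K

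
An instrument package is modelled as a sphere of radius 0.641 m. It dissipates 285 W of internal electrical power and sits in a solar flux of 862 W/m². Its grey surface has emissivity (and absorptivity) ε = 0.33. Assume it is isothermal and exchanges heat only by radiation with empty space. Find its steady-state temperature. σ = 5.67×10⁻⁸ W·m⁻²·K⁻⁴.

At steady state, absorbed solar power + internal power = radiated power.
Absorbed: α·S·A_cross = 0.33·862·1.291 = 367.2 W (cross-section πr²).
Total input = 367.2 + 285 = 652.2 W.
Radiated: εσ·A_surf·T⁴ with A_surf = 4πr² = 5.163 m².
T⁴ = 652.2/(0.33·5.67×10⁻⁸·5.163) = 6.751×10⁹ K⁴.

T ≈ 287 K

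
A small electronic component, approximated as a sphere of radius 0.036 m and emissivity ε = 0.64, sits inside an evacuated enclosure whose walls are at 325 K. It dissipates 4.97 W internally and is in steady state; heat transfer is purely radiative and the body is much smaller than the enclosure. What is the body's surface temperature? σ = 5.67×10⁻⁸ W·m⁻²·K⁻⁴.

For a small grey body in a large enclosure, net radiated power = εσA(T⁴ − T_w⁴).
Steady state: P = εσA(T⁴ − T_w⁴) with A = 4πr² = 0.01629 m².
T⁴ = P/(εσA) + T_w⁴ = 4.97/(0.64·5.67×10⁻⁸·0.01629) + (325)⁴
    = 8.410×10⁹ + 1.116×10¹⁰ = 1.957×10¹⁰ K⁴.

T ≈ 374 K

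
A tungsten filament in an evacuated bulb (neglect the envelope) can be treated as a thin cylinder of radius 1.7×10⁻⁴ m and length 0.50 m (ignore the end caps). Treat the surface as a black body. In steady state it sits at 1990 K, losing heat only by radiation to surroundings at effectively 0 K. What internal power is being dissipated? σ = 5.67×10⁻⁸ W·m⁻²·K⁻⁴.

Steady state: P = εσA T⁴.
A = 2πrL = 5.341×10⁻⁴ m²; T⁴ = (1990)⁴ = 1.568×10¹³ K⁴.
P = 1.0 × 5.67×10⁻⁸ × 5.341×10⁻⁴ × 1.568×10¹³.

P ≈ 475 W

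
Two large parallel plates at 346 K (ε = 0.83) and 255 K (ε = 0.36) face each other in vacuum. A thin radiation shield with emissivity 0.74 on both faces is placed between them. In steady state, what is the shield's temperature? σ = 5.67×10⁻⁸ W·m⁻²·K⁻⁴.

In steady state the net flux on the hot side equals that on the cold side.
σ(T₁⁴−T_s⁴)/D₁ = σ(T_s⁴−T₂⁴)/D₂, with D₁ = 1/ε₁+1/ε_s−1 = 1.556, D₂ = 1/ε_s+1/ε₂−1 = 3.129.
Solve for T_s⁴: T_s⁴ = (D₂·T₁⁴ + D₁·T₂⁴)/(D₁+D₂) = 1.098×10¹⁰ K⁴.

T_s ≈ 324 K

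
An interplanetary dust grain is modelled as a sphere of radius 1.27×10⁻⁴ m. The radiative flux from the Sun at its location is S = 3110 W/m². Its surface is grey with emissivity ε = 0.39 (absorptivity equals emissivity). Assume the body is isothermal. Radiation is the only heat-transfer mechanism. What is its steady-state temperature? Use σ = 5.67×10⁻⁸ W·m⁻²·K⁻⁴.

At equilibrium, absorbed power = emitted power.
Absorbing cross-section = πr² = 5.067×10⁻⁸ m²; emitting surface = 4πr² = 2.027×10⁻⁷ m² (ratio 4).
εS·A_cross = εσ·A_surf·T⁴  ⇒  T⁴ = S/(4σ)   (ε cancels).
T⁴ = 3110/(4·5.67×10⁻⁸) = 1.371×10¹⁰ K⁴.
T = (1.371×10¹⁰)^(1/4).

T ≈ 342 K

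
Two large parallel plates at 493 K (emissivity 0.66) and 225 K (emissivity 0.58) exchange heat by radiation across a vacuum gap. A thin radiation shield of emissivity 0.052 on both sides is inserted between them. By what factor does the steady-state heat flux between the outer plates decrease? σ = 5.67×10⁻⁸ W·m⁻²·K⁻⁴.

Without shield: q₀ = σΔ(T⁴)/(1/ε₁+1/ε₂−1) with denominator 2.239.
With shield the two gaps are in series; the resistances add: (1/ε₁+1/ε_s−1)+(1/ε_s+1/ε₂−1) = 19.75+19.95 = 39.70.
Heat-flux ratio q₀/q = 39.70/2.239.

factor ≈ 17.7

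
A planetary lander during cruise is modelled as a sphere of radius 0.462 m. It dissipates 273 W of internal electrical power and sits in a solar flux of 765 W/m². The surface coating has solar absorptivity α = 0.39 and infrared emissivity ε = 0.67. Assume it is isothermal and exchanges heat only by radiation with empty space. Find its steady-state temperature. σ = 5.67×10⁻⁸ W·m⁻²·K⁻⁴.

At steady state, absorbed solar power + internal power = radiated power.
Absorbed: α·S·A_cross = 0.39·765·0.6706 = 200.1 W (cross-section πr²).
Total input = 200.1 + 273 = 473.1 W.
Radiated: εσ·A_surf·T⁴ with A_surf = 4πr² = 2.682 m².
T⁴ = 473.1/(0.67·5.67×10⁻⁸·2.682) = 4.643×10⁹ K⁴.

T ≈ 261 K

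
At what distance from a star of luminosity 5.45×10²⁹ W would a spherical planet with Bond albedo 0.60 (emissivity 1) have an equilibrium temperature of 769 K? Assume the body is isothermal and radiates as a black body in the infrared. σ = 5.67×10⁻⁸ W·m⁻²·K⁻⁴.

d ≈ 4.68×10¹¹ m

For an isothermal black-emitting sphere, (1−a)S·πr² = σ·4πr²·T⁴ ⇒ S = 4σT⁴/(1−a).
S = 4·5.67×10⁻⁸·(769)⁴/0.400 = 1.983×10⁵ W/m².
Flux falls as S = L/(4πd²), so d = √(L/(4πS)) = √(5.45×10²⁹/(4π·1.983×10⁵)).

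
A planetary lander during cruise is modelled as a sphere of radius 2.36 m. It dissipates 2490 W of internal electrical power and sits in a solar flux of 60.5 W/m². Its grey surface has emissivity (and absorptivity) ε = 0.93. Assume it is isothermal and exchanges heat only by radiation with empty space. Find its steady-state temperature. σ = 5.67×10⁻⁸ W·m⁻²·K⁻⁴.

At steady state, absorbed solar power + internal power = radiated power.
Absorbed: α·S·A_cross = 0.93·60.5·17.50 = 984.5 W (cross-section πr²).
Total input = 984.5 + 2490 = 3474 W.
Radiated: εσ·A_surf·T⁴ with A_surf = 4πr² = 69.99 m².
T⁴ = 3474/(0.93·5.67×10⁻⁸·69.99) = 9.414×10⁸ K⁴.

T ≈ 175 K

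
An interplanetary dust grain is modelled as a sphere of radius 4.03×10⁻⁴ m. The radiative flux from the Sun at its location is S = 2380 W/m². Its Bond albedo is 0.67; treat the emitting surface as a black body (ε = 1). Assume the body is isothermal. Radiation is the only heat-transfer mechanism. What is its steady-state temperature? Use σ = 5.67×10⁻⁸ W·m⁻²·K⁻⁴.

T ≈ 243 K

At equilibrium, absorbed power = emitted power.
Absorbing cross-section = πr² = 5.102×10⁻⁷ m²; emitting surface = 4πr² = 2.041×10⁻⁶ m² (ratio 4).
(1−a)S·A_cross = εσ·A_surf·T⁴  ⇒  T⁴ = (1−a)S/(4σ).
T⁴ = 0.330·2380/(4·5.67×10⁻⁸) = 3.463×10⁹ K⁴.
T = (3.463×10⁹)^(1/4).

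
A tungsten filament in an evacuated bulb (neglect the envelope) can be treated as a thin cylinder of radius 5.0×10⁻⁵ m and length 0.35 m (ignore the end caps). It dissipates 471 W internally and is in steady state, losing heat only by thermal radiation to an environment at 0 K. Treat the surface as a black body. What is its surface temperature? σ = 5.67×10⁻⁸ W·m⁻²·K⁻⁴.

T ≈ 2950 K

Steady state: internal power = radiated power, P = εσA T⁴.
Radiating area A = 2πrL = 1.100×10⁻⁴ m².
T⁴ = P/(εσA) = 471/(1.0·5.67×10⁻⁸·1.100×10⁻⁴) = 7.555×10¹³ K⁴.
T = (7.555×10¹³)^(1/4).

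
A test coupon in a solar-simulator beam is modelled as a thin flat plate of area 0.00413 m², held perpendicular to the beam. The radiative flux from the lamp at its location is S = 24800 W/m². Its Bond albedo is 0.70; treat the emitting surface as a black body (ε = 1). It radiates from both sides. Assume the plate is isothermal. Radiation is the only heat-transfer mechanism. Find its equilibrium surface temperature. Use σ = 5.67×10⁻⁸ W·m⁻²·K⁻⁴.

T ≈ 506 K

At equilibrium, absorbed power = emitted power.
Absorbing cross-section = A = 0.004130 m²; emitting surface = 2A = 0.008260 m² (ratio 2).
(1−a)S·A_cross = εσ·A_surf·T⁴  ⇒  T⁴ = (1−a)S/(2σ).
T⁴ = 0.300·24800/(2·5.67×10⁻⁸) = 6.561×10¹⁰ K⁴.
T = (6.561×10¹⁰)^(1/4).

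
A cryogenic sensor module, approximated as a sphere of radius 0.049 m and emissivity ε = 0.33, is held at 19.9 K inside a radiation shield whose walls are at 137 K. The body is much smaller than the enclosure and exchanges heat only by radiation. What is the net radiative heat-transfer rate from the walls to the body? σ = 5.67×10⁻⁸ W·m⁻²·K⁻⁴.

For a small grey body in a large enclosure: P_net = εσA(T_body⁴ − T_wall⁴).
A = 4πr² = 0.03017 m²; T_body⁴ − T_wall⁴ = 1.568×10⁵ − 3.523×10⁸ = -3.521×10⁸ K⁴.
|P_net| = 0.33·5.67×10⁻⁸·0.03017·3.521×10⁸.

P_net ≈ 0.199 W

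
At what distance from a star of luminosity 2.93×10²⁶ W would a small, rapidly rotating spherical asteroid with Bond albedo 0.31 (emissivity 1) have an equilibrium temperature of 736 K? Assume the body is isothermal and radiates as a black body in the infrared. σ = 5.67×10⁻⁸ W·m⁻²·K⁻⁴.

d ≈ 1.55×10¹⁰ m

For an isothermal black-emitting sphere, (1−a)S·πr² = σ·4πr²·T⁴ ⇒ S = 4σT⁴/(1−a).
S = 4·5.67×10⁻⁸·(736)⁴/0.690 = 96450 W/m².
Flux falls as S = L/(4πd²), so d = √(L/(4πS)) = √(2.93×10²⁶/(4π·96450)).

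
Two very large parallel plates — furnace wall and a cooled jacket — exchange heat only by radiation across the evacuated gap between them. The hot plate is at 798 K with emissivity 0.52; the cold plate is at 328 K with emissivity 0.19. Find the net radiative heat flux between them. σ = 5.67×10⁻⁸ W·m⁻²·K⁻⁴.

q ≈ 3610 W/m²

For two infinite grey parallel plates, q = σ(T₁⁴ − T₂⁴)/(1/ε₁ + 1/ε₂ − 1).
T₁⁴ − T₂⁴ = 4.055×10¹¹ − 1.157×10¹⁰ = 3.939×10¹¹ K⁴.
1/ε₁ + 1/ε₂ − 1 = 1.923 + 5.263 − 1 = 6.186.
q = 5.67×10⁻⁸ × 3.939×10¹¹ / 6.186.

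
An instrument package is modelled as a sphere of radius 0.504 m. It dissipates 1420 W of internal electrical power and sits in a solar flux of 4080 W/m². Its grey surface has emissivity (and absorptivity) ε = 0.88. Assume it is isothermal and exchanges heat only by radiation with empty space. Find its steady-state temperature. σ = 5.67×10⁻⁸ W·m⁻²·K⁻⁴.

T ≈ 405 K

At steady state, absorbed solar power + internal power = radiated power.
Absorbed: α·S·A_cross = 0.88·4080·0.7980 = 2865 W (cross-section πr²).
Total input = 2865 + 1420 = 4285 W.
Radiated: εσ·A_surf·T⁴ with A_surf = 4πr² = 3.192 m².
T⁴ = 4285/(0.88·5.67×10⁻⁸·3.192) = 2.691×10¹⁰ K⁴.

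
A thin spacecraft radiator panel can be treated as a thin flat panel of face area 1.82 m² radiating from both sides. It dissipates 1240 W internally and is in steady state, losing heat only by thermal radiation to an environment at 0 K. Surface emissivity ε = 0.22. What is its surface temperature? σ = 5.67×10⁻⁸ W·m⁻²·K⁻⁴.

Steady state: internal power = radiated power, P = εσA T⁴.
Radiating area A = 2·1.82 = 3.640 m².
T⁴ = P/(εσA) = 1240/(0.22·5.67×10⁻⁸·3.640) = 2.731×10¹⁰ K⁴.
T = (2.731×10¹⁰)^(1/4).

T ≈ 407 K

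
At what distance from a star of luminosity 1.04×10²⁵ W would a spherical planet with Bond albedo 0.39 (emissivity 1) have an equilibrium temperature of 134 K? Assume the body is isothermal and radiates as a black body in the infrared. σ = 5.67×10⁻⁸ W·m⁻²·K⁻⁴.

d ≈ 8.31×10¹⁰ m

For an isothermal black-emitting sphere, (1−a)S·πr² = σ·4πr²·T⁴ ⇒ S = 4σT⁴/(1−a).
S = 4·5.67×10⁻⁸·(134)⁴/0.610 = 119.9 W/m².
Flux falls as S = L/(4πd²), so d = √(L/(4πS)) = √(1.04×10²⁵/(4π·119.9)).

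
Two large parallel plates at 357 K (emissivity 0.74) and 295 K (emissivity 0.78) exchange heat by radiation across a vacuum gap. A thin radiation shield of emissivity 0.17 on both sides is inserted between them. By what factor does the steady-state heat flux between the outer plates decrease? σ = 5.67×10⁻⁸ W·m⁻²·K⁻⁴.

factor ≈ 7.59

Without shield: q₀ = σΔ(T⁴)/(1/ε₁+1/ε₂−1) with denominator 1.633.
With shield the two gaps are in series; the resistances add: (1/ε₁+1/ε_s−1)+(1/ε_s+1/ε₂−1) = 6.234+6.164 = 12.40.
Heat-flux ratio q₀/q = 12.40/1.633.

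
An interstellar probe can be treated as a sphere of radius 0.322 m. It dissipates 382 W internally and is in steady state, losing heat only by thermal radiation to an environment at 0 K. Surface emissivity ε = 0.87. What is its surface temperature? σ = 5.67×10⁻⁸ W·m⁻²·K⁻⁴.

T ≈ 278 K

Steady state: internal power = radiated power, P = εσA T⁴.
Radiating area A = 4πr² = 1.303 m².
T⁴ = P/(εσA) = 382/(0.87·5.67×10⁻⁸·1.303) = 5.943×10⁹ K⁴.
T = (5.943×10⁹)^(1/4).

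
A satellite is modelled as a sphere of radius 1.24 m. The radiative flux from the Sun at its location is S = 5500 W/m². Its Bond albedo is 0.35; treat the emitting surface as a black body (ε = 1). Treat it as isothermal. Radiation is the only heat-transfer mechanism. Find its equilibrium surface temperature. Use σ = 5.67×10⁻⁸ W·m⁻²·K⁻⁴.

At equilibrium, absorbed power = emitted power.
Absorbing cross-section = πr² = 4.831 m²; emitting surface = 4πr² = 19.32 m² (ratio 4).
(1−a)S·A_cross = εσ·A_surf·T⁴  ⇒  T⁴ = (1−a)S/(4σ).
T⁴ = 0.650·5500/(4·5.67×10⁻⁸) = 1.576×10¹⁰ K⁴.
T = (1.576×10¹⁰)^(1/4).

T ≈ 354 K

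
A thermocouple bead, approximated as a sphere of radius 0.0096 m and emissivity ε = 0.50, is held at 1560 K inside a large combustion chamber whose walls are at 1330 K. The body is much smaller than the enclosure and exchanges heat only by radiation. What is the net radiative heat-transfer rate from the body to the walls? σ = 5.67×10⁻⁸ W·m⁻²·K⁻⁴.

For a small grey body in a large enclosure: P_net = εσA(T_body⁴ − T_wall⁴).
A = 4πr² = 0.001158 m²; T_body⁴ − T_wall⁴ = 5.922×10¹² − 3.129×10¹² = 2.793×10¹² K⁴.
|P_net| = 0.50·5.67×10⁻⁸·0.001158·2.793×10¹².

P_net ≈ 91.7 W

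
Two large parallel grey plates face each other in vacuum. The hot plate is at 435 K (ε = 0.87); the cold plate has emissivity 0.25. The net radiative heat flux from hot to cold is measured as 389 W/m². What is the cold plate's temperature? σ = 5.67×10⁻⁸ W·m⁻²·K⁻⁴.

T₂ ≈ 293 K

q = σ(T₁⁴ − T₂⁴)/(1/ε₁ + 1/ε₂ − 1); denominator = 4.149.
T₂⁴ = T₁⁴ − q·(1/ε₁+1/ε₂−1)/σ = 3.581×10¹⁰ − 389·4.149/5.67×10⁻⁸
    = 7.338×10⁹ K⁴.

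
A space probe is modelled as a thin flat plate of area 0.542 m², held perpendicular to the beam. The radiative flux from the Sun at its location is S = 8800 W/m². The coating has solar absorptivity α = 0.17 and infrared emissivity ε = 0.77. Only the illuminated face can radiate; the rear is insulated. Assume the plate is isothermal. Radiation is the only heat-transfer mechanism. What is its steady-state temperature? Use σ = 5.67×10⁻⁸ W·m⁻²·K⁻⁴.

At equilibrium, absorbed power = emitted power.
Absorbing cross-section = A = 0.5420 m²; emitting surface = A = 0.5420 m² (ratio 1).
αS·A_cross = εσ·A_surf·T⁴  ⇒  T⁴ = αS/(ε·1σ).
T⁴ = 0.170·8800/(0.77·1·5.67×10⁻⁸) = 3.427×10¹⁰ K⁴.
T = (3.427×10¹⁰)^(1/4).

T ≈ 430 K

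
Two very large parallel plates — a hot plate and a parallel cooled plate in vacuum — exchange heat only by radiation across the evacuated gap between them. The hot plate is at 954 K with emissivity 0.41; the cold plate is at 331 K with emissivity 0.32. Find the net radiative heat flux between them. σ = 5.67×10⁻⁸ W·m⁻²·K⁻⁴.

For two infinite grey parallel plates, q = σ(T₁⁴ − T₂⁴)/(1/ε₁ + 1/ε₂ − 1).
T₁⁴ − T₂⁴ = 8.283×10¹¹ − 1.200×10¹⁰ = 8.163×10¹¹ K⁴.
1/ε₁ + 1/ε₂ − 1 = 2.439 + 3.125 − 1 = 4.564.
q = 5.67×10⁻⁸ × 8.163×10¹¹ / 4.564.

q ≈ 10100 W/m²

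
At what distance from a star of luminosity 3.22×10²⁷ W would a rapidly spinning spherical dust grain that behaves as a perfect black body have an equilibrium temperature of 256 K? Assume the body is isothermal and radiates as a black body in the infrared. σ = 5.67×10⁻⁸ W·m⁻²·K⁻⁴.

For an isothermal black-emitting sphere, (1−a)S·πr² = σ·4πr²·T⁴ ⇒ S = 4σT⁴/(1−a).
S = 4·5.67×10⁻⁸·(256)⁴/1.00 = 974.1 W/m².
Flux falls as S = L/(4πd²), so d = √(L/(4πS)) = √(3.22×10²⁷/(4π·974.1)).

d ≈ 5.13×10¹¹ m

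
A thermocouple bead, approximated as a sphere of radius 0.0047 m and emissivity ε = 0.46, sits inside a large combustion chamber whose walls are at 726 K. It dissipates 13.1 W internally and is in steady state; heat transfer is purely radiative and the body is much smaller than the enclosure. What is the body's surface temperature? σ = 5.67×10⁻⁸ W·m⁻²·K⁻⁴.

For a small grey body in a large enclosure, net radiated power = εσA(T⁴ − T_w⁴).
Steady state: P = εσA(T⁴ − T_w⁴) with A = 4πr² = 2.776×10⁻⁴ m².
T⁴ = P/(εσA) + T_w⁴ = 13.1/(0.46·5.67×10⁻⁸·2.776×10⁻⁴) + (726)⁴
    = 1.809×10¹² + 2.778×10¹¹ = 2.087×10¹² K⁴.

T ≈ 1200 K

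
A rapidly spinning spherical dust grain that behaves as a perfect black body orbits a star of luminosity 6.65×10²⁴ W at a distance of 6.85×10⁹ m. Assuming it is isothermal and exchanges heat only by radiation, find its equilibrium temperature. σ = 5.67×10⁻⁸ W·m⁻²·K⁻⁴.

First find the stellar flux at distance d: S = L/(4πd²) = 6.65×10²⁴/(4π·(6.85×10⁹)²) = 11280 W/m².
For an isothermal sphere, absorbed (1−a)S·πr² = emitted σ·4πr²·T⁴, so T⁴ = (1−a)S/(4σ).
T⁴ = 1.00·11280/(4·5.67×10⁻⁸) = 4.973×10¹⁰ K⁴.

T ≈ 472 K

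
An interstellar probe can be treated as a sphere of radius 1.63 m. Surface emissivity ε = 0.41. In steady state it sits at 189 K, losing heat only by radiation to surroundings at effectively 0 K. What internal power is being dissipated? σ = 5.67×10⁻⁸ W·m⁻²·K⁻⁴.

Steady state: P = εσA T⁴.
A = 4πr² = 33.39 m²; T⁴ = (189)⁴ = 1.276×10⁹ K⁴.
P = 0.41 × 5.67×10⁻⁸ × 33.39 × 1.276×10⁹.

P ≈ 990 W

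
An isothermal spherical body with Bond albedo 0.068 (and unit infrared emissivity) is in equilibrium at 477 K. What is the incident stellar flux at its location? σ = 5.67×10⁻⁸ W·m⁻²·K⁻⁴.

S ≈ 12600 W/m²

(1−a)S·πr² = σ·4πr²·T⁴ ⇒ S = 4σT⁴/(1−a).
S = 4·5.67×10⁻⁸·5.177×10¹⁰/0.932.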